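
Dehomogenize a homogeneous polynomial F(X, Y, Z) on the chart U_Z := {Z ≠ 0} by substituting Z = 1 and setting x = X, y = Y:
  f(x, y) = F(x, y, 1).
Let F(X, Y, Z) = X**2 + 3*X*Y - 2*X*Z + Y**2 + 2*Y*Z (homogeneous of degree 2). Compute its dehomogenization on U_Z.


f(x, y) = x**2 + 3*x*y - 2*x + y**2 + 2*y

On U_Z we set Z = 1. Each monomial c·X^i·Y^j·Z^k in F becomes c·x^i·y^j·1^k = c·x^i·y^j.
Substituting Z = 1: F(X, Y, 1) = x**2 + 3*x*y - 2*x + y**2 + 2*y.
Note: deg(f) ≤ deg(F) = 2; strict inequality happens when F is divisible by Z (lost terms).


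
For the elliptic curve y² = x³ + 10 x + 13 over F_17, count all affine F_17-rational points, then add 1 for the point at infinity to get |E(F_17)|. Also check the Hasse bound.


Affine points = {(0, 8), (0, 9), (3, 6), (3, 11), (4, 7), (4, 10), (5, 1), (5, 16), (6, 0), (7, 1), (7, 16), (9, 4), (9, 13), (10, 5), (10, 12), (11, 3), (11, 14), (12, 5), (12, 12), (15, 6), (15, 11), (16, 6), (16, 11)}; affine count = 23; |E(F_17)| = 24.

Discriminant check: Δ ∝ 4a³ + 27b² = 4·10³ + 27·13² = 4·1000 + 27·169 ≡ 12 (mod 17). Nonzero ⇒ E is nonsingular.
For each x ∈ F_17, compute rhs = x³ + 10·x + 13 mod 17, then count y ∈ F_17 with y² ≡ rhs.
  x = 0: rhs = 13, matching y values: 8, 9 (2 points).
  x = 1: rhs = 7, matching y values: none (0 points).
  x = 2: rhs = 7, matching y values: none (0 points).
  x = 3: rhs = 2, matching y values: 6, 11 (2 points).
  x = 4: rhs = 15, matching y values: 7, 10 (2 points).
  x = 5: rhs = 1, matching y values: 1, 16 (2 points).
  x = 6: rhs = 0, matching y values: 0 (1 points).
  x = 7: rhs = 1, matching y values: 1, 16 (2 points).
  x = 8: rhs = 10, matching y values: none (0 points).
  x = 9: rhs = 16, matching y values: 4, 13 (2 points).
  x = 10: rhs = 8, matching y values: 5, 12 (2 points).
  x = 11: rhs = 9, matching y values: 3, 14 (2 points).
  x = 12: rhs = 8, matching y values: 5, 12 (2 points).
  x = 13: rhs = 11, matching y values: none (0 points).
  x = 14: rhs = 7, matching y values: none (0 points).
  x = 15: rhs = 2, matching y values: 6, 11 (2 points).
  x = 16: rhs = 2, matching y values: 6, 11 (2 points).
Total affine count: 23.
Full point count |E(F_17)| = 23 + 1 = 24.
Hasse bound: |24 − (17+1)| = |6| = 6 ≤ 2√17 ≈ 8.2462 ✓.


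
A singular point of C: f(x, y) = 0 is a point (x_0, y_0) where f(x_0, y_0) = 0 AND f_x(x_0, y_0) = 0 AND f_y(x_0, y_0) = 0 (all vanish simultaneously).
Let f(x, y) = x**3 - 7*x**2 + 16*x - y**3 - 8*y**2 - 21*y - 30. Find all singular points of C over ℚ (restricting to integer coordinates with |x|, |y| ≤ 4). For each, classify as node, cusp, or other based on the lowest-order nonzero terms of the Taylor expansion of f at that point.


Singular points: {(2, -3)}; classification: node.

Compute partial derivatives:
  f_x = 3*x**2 - 14*x + 16.
  f_y = -3*y**2 - 16*y - 21.
Scan x_0 ∈ {−4, ..., 4}. For each x_0, f_y(x_0, y) is a polynomial in y; find its integer roots y ∈ {−4, ..., 4}, then test f_x and f at those candidates.
  x = -4: f_y(-4, y) = -3*y**2 - 16*y - 21; vanishes at y ∈ {-3}. (-4, -3): f_x = 120 ≠ 0.
  x = -3: f_y(-3, y) = -3*y**2 - 16*y - 21; vanishes at y ∈ {-3}. (-3, -3): f_x = 85 ≠ 0.
  x = -2: f_y(-2, y) = -3*y**2 - 16*y - 21; vanishes at y ∈ {-3}. (-2, -3): f_x = 56 ≠ 0.
  x = -1: f_y(-1, y) = -3*y**2 - 16*y - 21; vanishes at y ∈ {-3}. (-1, -3): f_x = 33 ≠ 0.
  x = 0: f_y(0, y) = -3*y**2 - 16*y - 21; vanishes at y ∈ {-3}. (0, -3): f_x = 16 ≠ 0.
  x = 1: f_y(1, y) = -3*y**2 - 16*y - 21; vanishes at y ∈ {-3}. (1, -3): f_x = 5 ≠ 0.
  x = 2: f_y(2, y) = -3*y**2 - 16*y - 21; vanishes at y ∈ {-3}. (2, -3): f_x = 0, f = 0 — SINGULAR.
  x = 3: f_y(3, y) = -3*y**2 - 16*y - 21; vanishes at y ∈ {-3}. (3, -3): f_x = 1 ≠ 0.
  x = 4: f_y(4, y) = -3*y**2 - 16*y - 21; vanishes at y ∈ {-3}. (4, -3): f_x = 8 ≠ 0.
Only singular point on the grid: (2, -3).
Classify: substitute x = 2 + u, y = -3 + v and expand: f = u**3 - u**2 - v**3 + v**2.
No constant or linear terms (consistent with a singular point). Quadratic part: -u**2 + v**2. Cubic part: u**3 - v**3.
The quadratic part v**2 - u**2 = (v − u)(v + u) splits into two distinct linear factors, so there are two distinct tangent lines y − -3 = ±(x − 2) — this is a node (ordinary double point).
Classification: node.


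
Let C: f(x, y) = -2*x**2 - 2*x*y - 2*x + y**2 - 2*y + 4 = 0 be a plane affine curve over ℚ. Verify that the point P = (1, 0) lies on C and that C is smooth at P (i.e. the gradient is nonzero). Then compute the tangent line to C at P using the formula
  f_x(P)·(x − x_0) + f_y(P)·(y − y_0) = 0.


Tangent line at P: -6*x - 4*y + 6 = 0.

Step 1: f(1, 0) = 0, so P lies on C.
Step 2: partial derivatives
  f_x(x, y) = -4*x - 2*y - 2, f_y(x, y) = -2*x + 2*y - 2.
  f_x(P) = -6, f_y(P) = -4 (gradient nonzero, so P is smooth).
Step 3: tangent line at P: -6·(x − 1) + -4·(y − 0) = 0.
Expanding: -6*x - 4*y + 6 = 0.


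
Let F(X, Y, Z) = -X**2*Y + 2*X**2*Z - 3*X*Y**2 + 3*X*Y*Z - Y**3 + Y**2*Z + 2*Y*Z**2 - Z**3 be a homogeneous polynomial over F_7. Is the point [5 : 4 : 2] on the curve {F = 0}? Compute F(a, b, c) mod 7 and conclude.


F(5,4,2) ≡ 5 (mod 7); P is NOT on the curve.

Evaluate F(5, 4, 2) term-by-term (mod 7).
  -X**2*Y ↦ -1·25·4·1 = -100
  2*X**2*Z ↦ 2·25·1·2 = 100
  -3*X*Y**2 ↦ -3·5·16·1 = -240
  3*X*Y*Z ↦ 3·5·4·2 = 120
  -Y**3 ↦ -1·1·64·1 = -64
  Y**2*Z ↦ 1·1·16·2 = 32
  2*Y*Z**2 ↦ 2·1·4·4 = 32
  -Z**3 ↦ -1·1·1·8 = -8
Sum: F(5, 4, 2) = (-100) + (100) + (-240) + (120) + (-64) + (32) + (32) + (-8) = -128.
Reducing mod 7: -128 ≡ 5 (mod 7).
Since F(a, b, c) ≡ 5 ≠ 0 (mod 7), P does NOT lie on the curve.


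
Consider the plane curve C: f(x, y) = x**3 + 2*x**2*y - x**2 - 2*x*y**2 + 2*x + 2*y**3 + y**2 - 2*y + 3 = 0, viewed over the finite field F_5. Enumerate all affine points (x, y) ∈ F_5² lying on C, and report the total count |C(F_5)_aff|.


Affine F_5-points: {(0, 3), (1, 0), (1, 3), (2, 4), (3, 1), (3, 2), (4, 3), (4, 4)}; count = 8.

For each of the 25 pairs (x, y) ∈ F_5², evaluate f(x, y) mod 5. Record the zeros.
  x = 0: [0↦3, 1↦4, 2↦4, 3↦0, 4↦4]  zeros at y ∈ {3}
  x = 1: [0↦0, 1↦1, 2↦2, 3↦0, 4↦2]  zeros at y ∈ {0, 3}
  x = 2: [0↦1, 1↦1, 2↦2, 3↦1, 4↦0]  zeros at y ∈ {4}
  x = 3: [0↦2, 1↦0, 2↦0, 3↦4, 4↦4]  zeros at y ∈ {1, 2}
  x = 4: [0↦4, 1↦4, 2↦2, 3↦0, 4↦0]  zeros at y ∈ {3, 4}
Collecting zeros: affine points = {(0, 3), (1, 0), (1, 3), (2, 4), (3, 1), (3, 2), (4, 3), (4, 4)}.
Total count |C(F_5)_aff| = 8.


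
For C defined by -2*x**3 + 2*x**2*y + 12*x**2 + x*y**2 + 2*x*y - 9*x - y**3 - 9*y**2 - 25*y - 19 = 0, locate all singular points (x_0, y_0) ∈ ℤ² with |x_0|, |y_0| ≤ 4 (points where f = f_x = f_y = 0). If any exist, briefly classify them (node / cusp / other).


Singular points: {(1, -3)}; classification: cusp.

Compute partial derivatives:
  f_x = -6*x**2 + 4*x*y + 24*x + y**2 + 2*y - 9.
  f_y = 2*x**2 + 2*x*y + 2*x - 3*y**2 - 18*y - 25.
Scan x_0 ∈ {−4, ..., 4}. For each x_0, f_y(x_0, y) is a polynomial in y; find its integer roots y ∈ {−4, ..., 4}, then test f_x and f at those candidates.
  x = -4: f_y(-4, y) = -3*y**2 - 26*y - 1; no integer root y with |y| ≤ 4.
  x = -3: f_y(-3, y) = -3*y**2 - 24*y - 13; no integer root y with |y| ≤ 4.
  x = -2: f_y(-2, y) = -3*y**2 - 22*y - 21; no integer root y with |y| ≤ 4.
  x = -1: f_y(-1, y) = -3*y**2 - 20*y - 25; no integer root y with |y| ≤ 4.
  x = 0: f_y(0, y) = -3*y**2 - 18*y - 25; no integer root y with |y| ≤ 4.
  x = 1: f_y(1, y) = -3*y**2 - 16*y - 21; vanishes at y ∈ {-3}. (1, -3): f_x = 0, f = 0 — SINGULAR.
  x = 2: f_y(2, y) = -3*y**2 - 14*y - 13; no integer root y with |y| ≤ 4.
  x = 3: f_y(3, y) = -3*y**2 - 12*y - 1; no integer root y with |y| ≤ 4.
  x = 4: f_y(4, y) = -3*y**2 - 10*y + 15; no integer root y with |y| ≤ 4.
Only singular point on the grid: (1, -3).
Classify: substitute x = 1 + u, y = -3 + v and expand: f = -2*u**3 + 2*u**2*v + u*v**2 - v**3 + v**2.
No constant or linear terms (consistent with a singular point). Quadratic part: v**2. Cubic part: -2*u**3 + 2*u**2*v + u*v**2 - v**3.
The quadratic part v**2 is a perfect square, so there is a single (double) tangent line v = 0, i.e. y = -3. Restricting the cubic part to that line (v = 0) leaves -2*u**3 ≠ 0, so f is not divisible by v and the branch is v² ≈ 2*u**3 to lowest order — this is a cusp.
Classification: cusp.


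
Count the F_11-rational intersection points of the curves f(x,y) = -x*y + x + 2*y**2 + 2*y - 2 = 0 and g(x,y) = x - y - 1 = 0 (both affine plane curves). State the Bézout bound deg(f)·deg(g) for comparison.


Common zeros: ∅; count = 0; Bézout bound = 2.

deg(f) = 2, deg(g) = 1, so Bézout bound = 2.
Scan x ∈ F_11. For each x, list the y ∈ F_11 with f(x, y) ≡ 0 and those with g(x, y) ≡ 0 (mod 11); the common zeros in that column are the intersection.
  x = 0: f ≡ 0 at y ∈ {3, 7}; g ≡ 0 at y ∈ {10}; common: ∅.
  x = 1: f ≡ 0 at y ∈ {6, 10}; g ≡ 0 at y ∈ {0}; common: ∅.
  x = 2: f ≡ 0 at y ∈ {0}; g ≡ 0 at y ∈ {1}; common: ∅.
  x = 3: f ≡ 0 at y ∈ {8, 9}; g ≡ 0 at y ∈ {2}; common: ∅.
  x = 4: f ≡ 0 at y ∈ ∅; g ≡ 0 at y ∈ {3}; common: ∅.
  x = 5: f ≡ 0 at y ∈ ∅; g ≡ 0 at y ∈ {4}; common: ∅.
  x = 6: f ≡ 0 at y ∈ ∅; g ≡ 0 at y ∈ {5}; common: ∅.
  x = 7: f ≡ 0 at y ∈ ∅; g ≡ 0 at y ∈ {6}; common: ∅.
  x = 8: f ≡ 0 at y ∈ ∅; g ≡ 0 at y ∈ {7}; common: ∅.
  x = 9: f ≡ 0 at y ∈ {4, 5}; g ≡ 0 at y ∈ {8}; common: ∅.
  x = 10: f ≡ 0 at y ∈ {2}; g ≡ 0 at y ∈ {9}; common: ∅.
Collecting: common zeros = ∅, so the count is 0.
Comparison with the Bézout bound: 0 ≤ 2 = deg(f)·deg(g), as expected for curves with no common component (the affine F_11-count falls short of the bound because intersections may lie at infinity, over extension fields, or carry multiplicity).


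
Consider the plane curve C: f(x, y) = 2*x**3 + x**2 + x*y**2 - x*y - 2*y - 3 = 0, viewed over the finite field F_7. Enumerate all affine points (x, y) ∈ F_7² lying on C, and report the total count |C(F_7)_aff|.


Affine F_7-points: {(0, 2), (1, 0), (1, 3)}; count = 3.

For each of the 49 pairs (x, y) ∈ F_7², evaluate f(x, y) mod 7. Record the zeros.
  x = 0: [0↦4, 1↦2, 2↦0, 3↦5, 4↦3, 5↦1, 6↦6]  zeros at y ∈ {2}
  x = 1: [0↦0, 1↦5, 2↦5, 3↦0, 4↦4, 5↦3, 6↦4]  zeros at y ∈ {0, 3}
  x = 2: [0↦3, 1↦1, 2↦3, 3↦2, 4↦5, 5↦5, 6↦2]  zeros at y ∈ ∅
  x = 3: [0↦4, 1↦2, 2↦6, 3↦2, 4↦4, 5↦5, 6↦5]  zeros at y ∈ ∅
  x = 4: [0↦1, 1↦6, 2↦5, 3↦5, 4↦6, 5↦1, 6↦4]  zeros at y ∈ ∅
  x = 5: [0↦6, 1↦4, 2↦5, 3↦2, 4↦2, 5↦5, 6↦4]  zeros at y ∈ ∅
  x = 6: [0↦3, 1↦1, 2↦4, 3↦5, 4↦4, 5↦1, 6↦3]  zeros at y ∈ ∅
Collecting zeros: affine points = {(0, 2), (1, 0), (1, 3)}.
Total count |C(F_7)_aff| = 3.


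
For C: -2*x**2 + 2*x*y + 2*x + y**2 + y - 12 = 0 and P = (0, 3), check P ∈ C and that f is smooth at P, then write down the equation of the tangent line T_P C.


Tangent line at P: 8*x + 7*y - 21 = 0.

Step 1: f(0, 3) = 0, so P lies on C.
Step 2: partial derivatives
  f_x(x, y) = -4*x + 2*y + 2, f_y(x, y) = 2*x + 2*y + 1.
  f_x(P) = 8, f_y(P) = 7 (gradient nonzero, so P is smooth).
Step 3: tangent line at P: 8·(x − 0) + 7·(y − 3) = 0.
Expanding: 8*x + 7*y - 21 = 0.


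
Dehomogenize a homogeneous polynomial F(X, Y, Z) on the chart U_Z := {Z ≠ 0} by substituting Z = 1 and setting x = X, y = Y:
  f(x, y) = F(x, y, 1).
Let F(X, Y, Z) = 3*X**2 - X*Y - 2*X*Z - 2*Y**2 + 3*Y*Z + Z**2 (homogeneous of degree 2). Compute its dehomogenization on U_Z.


f(x, y) = 3*x**2 - x*y - 2*x - 2*y**2 + 3*y + 1

On U_Z we set Z = 1. Each monomial c·X^i·Y^j·Z^k in F becomes c·x^i·y^j·1^k = c·x^i·y^j.
Substituting Z = 1: F(X, Y, 1) = 3*x**2 - x*y - 2*x - 2*y**2 + 3*y + 1.
Note: deg(f) ≤ deg(F) = 2; strict inequality happens when F is divisible by Z (lost terms).


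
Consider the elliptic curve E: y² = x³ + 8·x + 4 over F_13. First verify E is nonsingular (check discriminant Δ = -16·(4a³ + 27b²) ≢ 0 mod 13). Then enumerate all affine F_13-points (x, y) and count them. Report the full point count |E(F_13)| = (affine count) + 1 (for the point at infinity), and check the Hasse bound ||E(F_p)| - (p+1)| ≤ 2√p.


Affine points = {(0, 2), (0, 11), (1, 0), (3, 4), (3, 9), (4, 3), (4, 10), (5, 0), (7, 0), (9, 5), (9, 8)}; affine count = 11; |E(F_13)| = 12.

Discriminant check: Δ ∝ 4a³ + 27b² = 4·8³ + 27·4² = 4·512 + 27·16 ≡ 10 (mod 13). Nonzero ⇒ E is nonsingular.
For each x ∈ F_13, compute rhs = x³ + 8·x + 4 mod 13, then count y ∈ F_13 with y² ≡ rhs.
  x = 0: rhs = 4, matching y values: 2, 11 (2 points).
  x = 1: rhs = 0, matching y values: 0 (1 points).
  x = 2: rhs = 2, matching y values: none (0 points).
  x = 3: rhs = 3, matching y values: 4, 9 (2 points).
  x = 4: rhs = 9, matching y values: 3, 10 (2 points).
  x = 5: rhs = 0, matching y values: 0 (1 points).
  x = 6: rhs = 8, matching y values: none (0 points).
  x = 7: rhs = 0, matching y values: 0 (1 points).
  x = 8: rhs = 8, matching y values: none (0 points).
  x = 9: rhs = 12, matching y values: 5, 8 (2 points).
  x = 10: rhs = 5, matching y values: none (0 points).
  x = 11: rhs = 6, matching y values: none (0 points).
  x = 12: rhs = 8, matching y values: none (0 points).
Total affine count: 11.
Full point count |E(F_13)| = 11 + 1 = 12.
Hasse bound: |12 − (13+1)| = |-2| = 2 ≤ 2√13 ≈ 7.2111 ✓.


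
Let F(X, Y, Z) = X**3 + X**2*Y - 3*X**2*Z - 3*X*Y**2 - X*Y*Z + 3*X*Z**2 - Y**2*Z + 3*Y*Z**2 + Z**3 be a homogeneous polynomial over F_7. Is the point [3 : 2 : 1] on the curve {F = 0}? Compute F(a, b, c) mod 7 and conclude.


F(3,2,1) ≡ 2 (mod 7); P is NOT on the curve.

Evaluate F(3, 2, 1) term-by-term (mod 7).
  X**3 ↦ 1·27·1·1 = 27
  X**2*Y ↦ 1·9·2·1 = 18
  -3*X**2*Z ↦ -3·9·1·1 = -27
  -3*X*Y**2 ↦ -3·3·4·1 = -36
  -X*Y*Z ↦ -1·3·2·1 = -6
  3*X*Z**2 ↦ 3·3·1·1 = 9
  -Y**2*Z ↦ -1·1·4·1 = -4
  3*Y*Z**2 ↦ 3·1·2·1 = 6
  Z**3 ↦ 1·1·1·1 = 1
Sum: F(3, 2, 1) = (27) + (18) + (-27) + (-36) + (-6) + (9) + (-4) + (6) + (1) = -12.
Reducing mod 7: -12 ≡ 2 (mod 7).
Since F(a, b, c) ≡ 2 ≠ 0 (mod 7), P does NOT lie on the curve.


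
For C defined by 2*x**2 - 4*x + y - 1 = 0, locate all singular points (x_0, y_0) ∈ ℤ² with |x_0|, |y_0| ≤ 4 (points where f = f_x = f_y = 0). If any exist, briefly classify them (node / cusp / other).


No singular points in the scanned grid; C is smooth there.

Compute partial derivatives:
  f_x = 4*x - 4.
  f_y = 1.
f_y = 1 is a nonzero constant, so f_y never vanishes: no point (x, y) can satisfy f = f_x = f_y = 0. In particular no (x, y) ∈ {−4, ..., 4}² is singular; the curve is smooth.


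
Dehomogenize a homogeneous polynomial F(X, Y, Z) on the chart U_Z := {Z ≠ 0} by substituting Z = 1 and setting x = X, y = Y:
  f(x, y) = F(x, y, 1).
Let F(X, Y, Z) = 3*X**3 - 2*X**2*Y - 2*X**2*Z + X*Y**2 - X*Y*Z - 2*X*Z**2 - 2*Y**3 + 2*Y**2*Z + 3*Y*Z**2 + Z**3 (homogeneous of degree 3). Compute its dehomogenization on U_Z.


f(x, y) = 3*x**3 - 2*x**2*y - 2*x**2 + x*y**2 - x*y - 2*x - 2*y**3 + 2*y**2 + 3*y + 1

On U_Z we set Z = 1. Each monomial c·X^i·Y^j·Z^k in F becomes c·x^i·y^j·1^k = c·x^i·y^j.
Substituting Z = 1: F(X, Y, 1) = 3*x**3 - 2*x**2*y - 2*x**2 + x*y**2 - x*y - 2*x - 2*y**3 + 2*y**2 + 3*y + 1.
Note: deg(f) ≤ deg(F) = 3; strict inequality happens when F is divisible by Z (lost terms).


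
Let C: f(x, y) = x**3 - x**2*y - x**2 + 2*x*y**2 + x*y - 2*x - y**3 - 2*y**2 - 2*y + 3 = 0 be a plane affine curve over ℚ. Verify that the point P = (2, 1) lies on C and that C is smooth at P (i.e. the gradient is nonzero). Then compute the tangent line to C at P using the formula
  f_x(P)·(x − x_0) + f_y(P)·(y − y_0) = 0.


Tangent line at P: 5*x - 3*y - 7 = 0.

Step 1: f(2, 1) = 0, so P lies on C.
Step 2: partial derivatives
  f_x(x, y) = 3*x**2 - 2*x*y - 2*x + 2*y**2 + y - 2, f_y(x, y) = -x**2 + 4*x*y + x - 3*y**2 - 4*y - 2.
  f_x(P) = 5, f_y(P) = -3 (gradient nonzero, so P is smooth).
Step 3: tangent line at P: 5·(x − 2) + -3·(y − 1) = 0.
Expanding: 5*x - 3*y - 7 = 0.


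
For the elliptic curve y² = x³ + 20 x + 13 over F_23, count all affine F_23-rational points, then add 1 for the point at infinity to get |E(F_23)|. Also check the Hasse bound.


Affine points = {(0, 6), (0, 17), (3, 10), (3, 13), (5, 10), (5, 13), (6, 2), (6, 21), (7, 6), (7, 17), (8, 8), (8, 15), (9, 5), (9, 18), (11, 0), (12, 7), (12, 16), (13, 3), (13, 20), (14, 1), (14, 22), (15, 10), (15, 13), (16, 6), (16, 17), (18, 8), (18, 15), (20, 8), (20, 15)}; affine count = 29; |E(F_23)| = 30.

Discriminant check: Δ ∝ 4a³ + 27b² = 4·20³ + 27·13² = 4·8000 + 27·169 ≡ 16 (mod 23). Nonzero ⇒ E is nonsingular.
For each x ∈ F_23, compute rhs = x³ + 20·x + 13 mod 23, then count y ∈ F_23 with y² ≡ rhs.
  x = 0: rhs = 13, matching y values: 6, 17 (2 points).
  x = 1: rhs = 11, matching y values: none (0 points).
  x = 2: rhs = 15, matching y values: none (0 points).
  x = 3: rhs = 8, matching y values: 10, 13 (2 points).
  x = 4: rhs = 19, matching y values: none (0 points).
  x = 5: rhs = 8, matching y values: 10, 13 (2 points).
  x = 6: rhs = 4, matching y values: 2, 21 (2 points).
  x = 7: rhs = 13, matching y values: 6, 17 (2 points).
  x = 8: rhs = 18, matching y values: 8, 15 (2 points).
  x = 9: rhs = 2, matching y values: 5, 18 (2 points).
  x = 10: rhs = 17, matching y values: none (0 points).
  x = 11: rhs = 0, matching y values: 0 (1 points).
  x = 12: rhs = 3, matching y values: 7, 16 (2 points).
  x = 13: rhs = 9, matching y values: 3, 20 (2 points).
  x = 14: rhs = 1, matching y values: 1, 22 (2 points).
  x = 15: rhs = 8, matching y values: 10, 13 (2 points).
  x = 16: rhs = 13, matching y values: 6, 17 (2 points).
  x = 17: rhs = 22, matching y values: none (0 points).
  x = 18: rhs = 18, matching y values: 8, 15 (2 points).
  x = 19: rhs = 7, matching y values: none (0 points).
  x = 20: rhs = 18, matching y values: 8, 15 (2 points).
  x = 21: rhs = 11, matching y values: none (0 points).
  x = 22: rhs = 15, matching y values: none (0 points).
Total affine count: 29.
Full point count |E(F_23)| = 29 + 1 = 30.
Hasse bound: |30 − (23+1)| = |6| = 6 ≤ 2√23 ≈ 9.5917 ✓.


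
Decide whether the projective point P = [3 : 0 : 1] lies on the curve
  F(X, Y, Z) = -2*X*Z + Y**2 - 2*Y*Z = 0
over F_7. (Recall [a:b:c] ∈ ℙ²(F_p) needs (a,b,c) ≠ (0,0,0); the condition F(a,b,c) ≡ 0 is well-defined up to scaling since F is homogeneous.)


F(3,0,1) ≡ 1 (mod 7); P is NOT on the curve.

Evaluate F(3, 0, 1) term-by-term (mod 7).
  -2*X*Z ↦ -2·3·1·1 = -6
  Y**2 ↦ 1·1·0·1 = 0
  -2*Y*Z ↦ -2·1·0·1 = 0
Sum: F(3, 0, 1) = (-6) + (0) + (0) = -6.
Reducing mod 7: -6 ≡ 1 (mod 7).
Since F(a, b, c) ≡ 1 ≠ 0 (mod 7), P does NOT lie on the curve.


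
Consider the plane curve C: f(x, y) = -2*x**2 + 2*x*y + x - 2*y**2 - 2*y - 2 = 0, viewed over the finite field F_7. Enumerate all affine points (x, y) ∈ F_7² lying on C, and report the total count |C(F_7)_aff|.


Affine F_7-points: {(0, 2), (0, 4), (1, 3), (1, 4), (6, 2), (6, 3)}; count = 6.

For each of the 49 pairs (x, y) ∈ F_7², evaluate f(x, y) mod 7. Record the zeros.
  x = 0: [0↦5, 1↦1, 2↦0, 3↦2, 4↦0, 5↦1, 6↦5]  zeros at y ∈ {2, 4}
  x = 1: [0↦4, 1↦2, 2↦3, 3↦0, 4↦0, 5↦3, 6↦2]  zeros at y ∈ {3, 4}
  x = 2: [0↦6, 1↦6, 2↦2, 3↦1, 4↦3, 5↦1, 6↦2]  zeros at y ∈ ∅
  x = 3: [0↦4, 1↦6, 2↦4, 3↦5, 4↦2, 5↦2, 6↦5]  zeros at y ∈ ∅
  x = 4: [0↦5, 1↦2, 2↦2, 3↦5, 4↦4, 5↦6, 6↦4]  zeros at y ∈ ∅
  x = 5: [0↦2, 1↦1, 2↦3, 3↦1, 4↦2, 5↦6, 6↦6]  zeros at y ∈ ∅
  x = 6: [0↦2, 1↦3, 2↦0, 3↦0, 4↦3, 5↦2, 6↦4]  zeros at y ∈ {2, 3}
Collecting zeros: affine points = {(0, 2), (0, 4), (1, 3), (1, 4), (6, 2), (6, 3)}.
Total count |C(F_7)_aff| = 6.


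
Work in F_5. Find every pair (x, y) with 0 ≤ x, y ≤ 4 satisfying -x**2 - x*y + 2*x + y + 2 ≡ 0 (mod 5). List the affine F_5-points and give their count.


Affine F_5-points: {(0, 3), (2, 2), (3, 2), (4, 3)}; count = 4.

For each of the 25 pairs (x, y) ∈ F_5², evaluate f(x, y) mod 5. Record the zeros.
  x = 0: [0↦2, 1↦3, 2↦4, 3↦0, 4↦1]  zeros at y ∈ {3}
  x = 1: [0↦3, 1↦3, 2↦3, 3↦3, 4↦3]  zeros at y ∈ ∅
  x = 2: [0↦2, 1↦1, 2↦0, 3↦4, 4↦3]  zeros at y ∈ {2}
  x = 3: [0↦4, 1↦2, 2↦0, 3↦3, 4↦1]  zeros at y ∈ {2}
  x = 4: [0↦4, 1↦1, 2↦3, 3↦0, 4↦2]  zeros at y ∈ {3}
Collecting zeros: affine points = {(0, 3), (2, 2), (3, 2), (4, 3)}.
Total count |C(F_5)_aff| = 4.


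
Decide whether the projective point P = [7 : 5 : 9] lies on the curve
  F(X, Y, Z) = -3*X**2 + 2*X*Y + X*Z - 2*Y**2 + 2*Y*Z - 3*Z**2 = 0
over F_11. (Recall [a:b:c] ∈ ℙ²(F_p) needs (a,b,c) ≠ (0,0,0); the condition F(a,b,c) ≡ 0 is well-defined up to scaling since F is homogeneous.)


F(7,5,9) ≡ 3 (mod 11); P is NOT on the curve.

Evaluate F(7, 5, 9) term-by-term (mod 11).
  -3*X**2 ↦ -3·49·1·1 = -147
  2*X*Y ↦ 2·7·5·1 = 70
  X*Z ↦ 1·7·1·9 = 63
  -2*Y**2 ↦ -2·1·25·1 = -50
  2*Y*Z ↦ 2·1·5·9 = 90
  -3*Z**2 ↦ -3·1·1·81 = -243
Sum: F(7, 5, 9) = (-147) + (70) + (63) + (-50) + (90) + (-243) = -217.
Reducing mod 11: -217 ≡ 3 (mod 11).
Since F(a, b, c) ≡ 3 ≠ 0 (mod 11), P does NOT lie on the curve.


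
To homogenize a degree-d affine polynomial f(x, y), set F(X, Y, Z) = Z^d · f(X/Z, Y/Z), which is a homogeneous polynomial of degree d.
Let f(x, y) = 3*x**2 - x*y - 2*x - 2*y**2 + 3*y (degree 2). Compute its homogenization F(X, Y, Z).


F(X, Y, Z) = 3*X**2 - X*Y - 2*X*Z - 2*Y**2 + 3*Y*Z

deg(f) = 2.
Substitute x = X/Z, y = Y/Z into f, then multiply by Z^2.
  monomial 3·x^2·y^0 ↦ 3·X^2·Y^0·Z^0.
  monomial -1·x^1·y^1 ↦ -1·X^1·Y^1·Z^0.
  monomial -2·x^1·y^0 ↦ -2·X^1·Y^0·Z^1.
  monomial -2·x^0·y^2 ↦ -2·X^0·Y^2·Z^0.
  monomial 3·x^0·y^1 ↦ 3·X^0·Y^1·Z^1.
Collecting: F(X, Y, Z) = 3*X**2 - X*Y - 2*X*Z - 2*Y**2 + 3*Y*Z.


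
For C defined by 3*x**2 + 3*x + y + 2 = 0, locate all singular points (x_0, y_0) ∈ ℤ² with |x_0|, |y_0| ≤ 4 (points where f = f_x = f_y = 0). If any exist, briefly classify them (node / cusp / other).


No singular points in the scanned grid; C is smooth there.

Compute partial derivatives:
  f_x = 6*x + 3.
  f_y = 1.
f_y = 1 is a nonzero constant, so f_y never vanishes: no point (x, y) can satisfy f = f_x = f_y = 0. In particular no (x, y) ∈ {−4, ..., 4}² is singular; the curve is smooth.


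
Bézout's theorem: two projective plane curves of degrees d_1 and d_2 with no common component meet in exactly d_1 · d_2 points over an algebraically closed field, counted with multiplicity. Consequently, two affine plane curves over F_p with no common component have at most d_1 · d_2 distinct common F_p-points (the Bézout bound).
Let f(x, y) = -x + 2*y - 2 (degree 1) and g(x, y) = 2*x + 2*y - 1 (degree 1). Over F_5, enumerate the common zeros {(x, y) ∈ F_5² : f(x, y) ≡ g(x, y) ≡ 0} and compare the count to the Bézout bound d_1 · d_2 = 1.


Common zeros: {(3, 0)}; count = 1; Bézout bound = 1.

deg(f) = 1, deg(g) = 1, so Bézout bound = 1.
Scan x ∈ F_5. For each x, list the y ∈ F_5 with f(x, y) ≡ 0 and those with g(x, y) ≡ 0 (mod 5); the common zeros in that column are the intersection.
  x = 0: f ≡ 0 at y ∈ {1}; g ≡ 0 at y ∈ {3}; common: ∅.
  x = 1: f ≡ 0 at y ∈ {4}; g ≡ 0 at y ∈ {2}; common: ∅.
  x = 2: f ≡ 0 at y ∈ {2}; g ≡ 0 at y ∈ {1}; common: ∅.
  x = 3: f ≡ 0 at y ∈ {0}; g ≡ 0 at y ∈ {0}; common: {0}.
  x = 4: f ≡ 0 at y ∈ {3}; g ≡ 0 at y ∈ {4}; common: ∅.
Collecting: common zeros = {(3, 0)}, so the count is 1.
Comparison with the Bézout bound: 1 ≤ 1 = deg(f)·deg(g), as expected for curves with no common component (the bound is attained).


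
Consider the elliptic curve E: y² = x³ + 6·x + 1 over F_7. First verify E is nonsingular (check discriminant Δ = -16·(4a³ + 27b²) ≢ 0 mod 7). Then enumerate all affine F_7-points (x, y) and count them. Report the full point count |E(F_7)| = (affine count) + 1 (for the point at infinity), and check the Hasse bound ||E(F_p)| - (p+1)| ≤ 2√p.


Affine points = {(0, 1), (0, 6), (1, 1), (1, 6), (2, 0), (3, 2), (3, 5), (5, 3), (5, 4), (6, 1), (6, 6)}; affine count = 11; |E(F_7)| = 12.

Discriminant check: Δ ∝ 4a³ + 27b² = 4·6³ + 27·1² = 4·216 + 27·1 ≡ 2 (mod 7). Nonzero ⇒ E is nonsingular.
For each x ∈ F_7, compute rhs = x³ + 6·x + 1 mod 7, then count y ∈ F_7 with y² ≡ rhs.
  x = 0: rhs = 1, matching y values: 1, 6 (2 points).
  x = 1: rhs = 1, matching y values: 1, 6 (2 points).
  x = 2: rhs = 0, matching y values: 0 (1 points).
  x = 3: rhs = 4, matching y values: 2, 5 (2 points).
  x = 4: rhs = 5, matching y values: none (0 points).
  x = 5: rhs = 2, matching y values: 3, 4 (2 points).
  x = 6: rhs = 1, matching y values: 1, 6 (2 points).
Total affine count: 11.
Full point count |E(F_7)| = 11 + 1 = 12.
Hasse bound: |12 − (7+1)| = |4| = 4 ≤ 2√7 ≈ 5.2915 ✓.


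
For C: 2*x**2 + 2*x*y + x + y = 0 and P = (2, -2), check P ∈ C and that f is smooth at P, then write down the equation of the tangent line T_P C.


Tangent line at P: 5*x + 5*y = 0.

Step 1: f(2, -2) = 0, so P lies on C.
Step 2: partial derivatives
  f_x(x, y) = 4*x + 2*y + 1, f_y(x, y) = 2*x + 1.
  f_x(P) = 5, f_y(P) = 5 (gradient nonzero, so P is smooth).
Step 3: tangent line at P: 5·(x − 2) + 5·(y − -2) = 0.
Expanding: 5*x + 5*y = 0.


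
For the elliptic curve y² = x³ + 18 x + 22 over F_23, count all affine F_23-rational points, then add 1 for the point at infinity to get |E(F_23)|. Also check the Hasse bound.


Affine points = {(1, 8), (1, 15), (6, 1), (6, 22), (7, 10), (7, 13), (9, 4), (9, 19), (10, 11), (10, 12), (16, 6), (16, 17), (19, 1), (19, 22), (21, 1), (21, 22), (22, 7), (22, 16)}; affine count = 18; |E(F_23)| = 19.

Discriminant check: Δ ∝ 4a³ + 27b² = 4·18³ + 27·22² = 4·5832 + 27·484 ≡ 10 (mod 23). Nonzero ⇒ E is nonsingular.
For each x ∈ F_23, compute rhs = x³ + 18·x + 22 mod 23, then count y ∈ F_23 with y² ≡ rhs.
  x = 0: rhs = 22, matching y values: none (0 points).
  x = 1: rhs = 18, matching y values: 8, 15 (2 points).
  x = 2: rhs = 20, matching y values: none (0 points).
  x = 3: rhs = 11, matching y values: none (0 points).
  x = 4: rhs = 20, matching y values: none (0 points).
  x = 5: rhs = 7, matching y values: none (0 points).
  x = 6: rhs = 1, matching y values: 1, 22 (2 points).
  x = 7: rhs = 8, matching y values: 10, 13 (2 points).
  x = 8: rhs = 11, matching y values: none (0 points).
  x = 9: rhs = 16, matching y values: 4, 19 (2 points).
  x = 10: rhs = 6, matching y values: 11, 12 (2 points).
  x = 11: rhs = 10, matching y values: none (0 points).
  x = 12: rhs = 11, matching y values: none (0 points).
  x = 13: rhs = 15, matching y values: none (0 points).
  x = 14: rhs = 5, matching y values: none (0 points).
  x = 15: rhs = 10, matching y values: none (0 points).
  x = 16: rhs = 13, matching y values: 6, 17 (2 points).
  x = 17: rhs = 20, matching y values: none (0 points).
  x = 18: rhs = 14, matching y values: none (0 points).
  x = 19: rhs = 1, matching y values: 1, 22 (2 points).
  x = 20: rhs = 10, matching y values: none (0 points).
  x = 21: rhs = 1, matching y values: 1, 22 (2 points).
  x = 22: rhs = 3, matching y values: 7, 16 (2 points).
Total affine count: 18.
Full point count |E(F_23)| = 18 + 1 = 19.
Hasse bound: |19 − (23+1)| = |-5| = 5 ≤ 2√23 ≈ 9.5917 ✓.


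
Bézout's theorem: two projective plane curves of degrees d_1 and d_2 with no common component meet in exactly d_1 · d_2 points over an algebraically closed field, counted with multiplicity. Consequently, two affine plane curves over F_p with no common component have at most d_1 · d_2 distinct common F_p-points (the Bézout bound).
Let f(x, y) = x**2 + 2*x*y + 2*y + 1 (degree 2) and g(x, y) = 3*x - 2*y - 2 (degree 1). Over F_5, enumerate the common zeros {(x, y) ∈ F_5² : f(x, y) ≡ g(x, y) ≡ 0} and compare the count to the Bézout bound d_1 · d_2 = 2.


Common zeros: ∅; count = 0; Bézout bound = 2.

deg(f) = 2, deg(g) = 1, so Bézout bound = 2.
Scan x ∈ F_5. For each x, list the y ∈ F_5 with f(x, y) ≡ 0 and those with g(x, y) ≡ 0 (mod 5); the common zeros in that column are the intersection.
  x = 0: f ≡ 0 at y ∈ {2}; g ≡ 0 at y ∈ {4}; common: ∅.
  x = 1: f ≡ 0 at y ∈ {2}; g ≡ 0 at y ∈ {3}; common: ∅.
  x = 2: f ≡ 0 at y ∈ {0}; g ≡ 0 at y ∈ {2}; common: ∅.
  x = 3: f ≡ 0 at y ∈ {0}; g ≡ 0 at y ∈ {1}; common: ∅.
  x = 4: f ≡ 0 at y ∈ ∅; g ≡ 0 at y ∈ {0}; common: ∅.
Collecting: common zeros = ∅, so the count is 0.
Comparison with the Bézout bound: 0 ≤ 2 = deg(f)·deg(g), as expected for curves with no common component (the affine F_5-count falls short of the bound because intersections may lie at infinity, over extension fields, or carry multiplicity).


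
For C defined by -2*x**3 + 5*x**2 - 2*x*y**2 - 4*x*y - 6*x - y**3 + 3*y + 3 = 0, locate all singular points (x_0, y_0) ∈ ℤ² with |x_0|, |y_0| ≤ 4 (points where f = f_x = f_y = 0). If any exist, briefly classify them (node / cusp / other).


Singular points: {(1, -1)}; classification: node.

Compute partial derivatives:
  f_x = -6*x**2 + 10*x - 2*y**2 - 4*y - 6.
  f_y = -4*x*y - 4*x - 3*y**2 + 3.
Scan x_0 ∈ {−4, ..., 4}. For each x_0, f_y(x_0, y) is a polynomial in y; find its integer roots y ∈ {−4, ..., 4}, then test f_x and f at those candidates.
  x = -4: f_y(-4, y) = -3*y**2 + 16*y + 19; vanishes at y ∈ {-1}. (-4, -1): f_x = -140 ≠ 0.
  x = -3: f_y(-3, y) = -3*y**2 + 12*y + 15; vanishes at y ∈ {-1}. (-3, -1): f_x = -88 ≠ 0.
  x = -2: f_y(-2, y) = -3*y**2 + 8*y + 11; vanishes at y ∈ {-1}. (-2, -1): f_x = -48 ≠ 0.
  x = -1: f_y(-1, y) = -3*y**2 + 4*y + 7; vanishes at y ∈ {-1}. (-1, -1): f_x = -20 ≠ 0.
  x = 0: f_y(0, y) = 3 - 3*y**2; vanishes at y ∈ {-1, 1}. (0, -1): f_x = -4 ≠ 0; (0, 1): f_x = -12 ≠ 0.
  x = 1: f_y(1, y) = -3*y**2 - 4*y - 1; vanishes at y ∈ {-1}. (1, -1): f_x = 0, f = 0 — SINGULAR.
  x = 2: f_y(2, y) = -3*y**2 - 8*y - 5; vanishes at y ∈ {-1}. (2, -1): f_x = -8 ≠ 0.
  x = 3: f_y(3, y) = -3*y**2 - 12*y - 9; vanishes at y ∈ {-3, -1}. (3, -3): f_x = -36 ≠ 0; (3, -1): f_x = -28 ≠ 0.
  x = 4: f_y(4, y) = -3*y**2 - 16*y - 13; vanishes at y ∈ {-1}. (4, -1): f_x = -60 ≠ 0.
Only singular point on the grid: (1, -1).
Classify: substitute x = 1 + u, y = -1 + v and expand: f = -2*u**3 - u**2 - 2*u*v**2 - v**3 + v**2.
No constant or linear terms (consistent with a singular point). Quadratic part: -u**2 + v**2. Cubic part: -2*u**3 - 2*u*v**2 - v**3.
The quadratic part v**2 - u**2 = (v − u)(v + u) splits into two distinct linear factors, so there are two distinct tangent lines y − -1 = ±(x − 1) — this is a node (ordinary double point).
Classification: node.


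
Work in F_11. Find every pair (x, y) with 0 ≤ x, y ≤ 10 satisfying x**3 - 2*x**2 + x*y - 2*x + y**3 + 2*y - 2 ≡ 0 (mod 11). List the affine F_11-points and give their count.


Affine F_11-points: {(2, 3), (2, 9), (2, 10), (4, 0), (4, 4), (4, 7), (5, 10), (6, 2), (6, 10), (9, 9), (10, 8)}; count = 11.

For each of the 121 pairs (x, y) ∈ F_11², evaluate f(x, y) mod 11. Record the zeros.
  x = 0: [0↦9, 1↦1, 2↦10, 3↦9, 4↦4, 5↦1, 6↦6, 7↦3, 8↦9, 9↦8, 10↦6]  zeros at y ∈ ∅
  x = 1: [0↦6, 1↦10, 2↦9, 3↦9, 4↦5, 5↦3, 6↦9, 7↦7, 8↦3, 9↦3, 10↦2]  zeros at y ∈ ∅
  x = 2: [0↦5, 1↦10, 2↦10, 3↦0, 4↦8, 5↦7, 6↦3, 7↦2, 8↦10, 9↦0, 10↦0]  zeros at y ∈ {3, 9, 10}
  x = 3: [0↦1, 1↦7, 2↦8, 3↦10, 4↦8, 5↦8, 6↦5, 7↦5, 8↦3, 9↦5, 10↦6]  zeros at y ∈ ∅
  x = 4: [0↦0, 1↦7, 2↦9, 3↦1, 4↦0, 5↦1, 6↦10, 7↦0, 8↦10, 9↦2, 10↦4]  zeros at y ∈ {0, 4, 7}
  x = 5: [0↦8, 1↦5, 2↦8, 3↦1, 4↦1, 5↦3, 6↦2, 7↦4, 8↦4, 9↦8, 10↦0]  zeros at y ∈ {10}
  x = 6: [0↦9, 1↦7, 2↦0, 3↦5, 4↦6, 5↦9, 6↦9, 7↦1, 8↦2, 9↦7, 10↦0]  zeros at y ∈ {2, 10}
  x = 7: [0↦9, 1↦8, 2↦2, 3↦8, 4↦10, 5↦3, 6↦4, 7↦8, 8↦10, 9↦5, 10↦10]  zeros at y ∈ ∅
  x = 8: [0↦3, 1↦3, 2↦9, 3↦5, 4↦8, 5↦2, 6↦4, 7↦9, 8↦1, 9↦8, 10↦3]  zeros at y ∈ ∅
  x = 9: [0↦8, 1↦9, 2↦5, 3↦2, 4↦6, 5↦1, 6↦4, 7↦10, 8↦3, 9↦0, 10↦7]  zeros at y ∈ {9}
  x = 10: [0↦8, 1↦10, 2↦7, 3↦5, 4↦10, 5↦6, 6↦10, 7↦6, 8↦0, 9↦9, 10↦6]  zeros at y ∈ {8}
Collecting zeros: affine points = {(2, 3), (2, 9), (2, 10), (4, 0), (4, 4), (4, 7), (5, 10), (6, 2), (6, 10), (9, 9), (10, 8)}.
Total count |C(F_11)_aff| = 11.


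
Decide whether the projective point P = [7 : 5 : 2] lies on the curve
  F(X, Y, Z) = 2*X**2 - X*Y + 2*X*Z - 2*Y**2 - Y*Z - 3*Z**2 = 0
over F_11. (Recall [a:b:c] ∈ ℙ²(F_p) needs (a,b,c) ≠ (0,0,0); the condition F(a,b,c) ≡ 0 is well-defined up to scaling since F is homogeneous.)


F(7,5,2) ≡ 8 (mod 11); P is NOT on the curve.

Evaluate F(7, 5, 2) term-by-term (mod 11).
  2*X**2 ↦ 2·49·1·1 = 98
  -X*Y ↦ -1·7·5·1 = -35
  2*X*Z ↦ 2·7·1·2 = 28
  -2*Y**2 ↦ -2·1·25·1 = -50
  -Y*Z ↦ -1·1·5·2 = -10
  -3*Z**2 ↦ -3·1·1·4 = -12
Sum: F(7, 5, 2) = (98) + (-35) + (28) + (-50) + (-10) + (-12) = 19.
Reducing mod 11: 19 ≡ 8 (mod 11).
Since F(a, b, c) ≡ 8 ≠ 0 (mod 11), P does NOT lie on the curve.


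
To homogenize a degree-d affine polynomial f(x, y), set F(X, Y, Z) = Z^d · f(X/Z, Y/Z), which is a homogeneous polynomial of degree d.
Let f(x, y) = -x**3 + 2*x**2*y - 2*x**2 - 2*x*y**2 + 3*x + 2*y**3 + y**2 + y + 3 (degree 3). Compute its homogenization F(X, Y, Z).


F(X, Y, Z) = -X**3 + 2*X**2*Y - 2*X**2*Z - 2*X*Y**2 + 3*X*Z**2 + 2*Y**3 + Y**2*Z + Y*Z**2 + 3*Z**3

deg(f) = 3.
Substitute x = X/Z, y = Y/Z into f, then multiply by Z^3.
  monomial -1·x^3·y^0 ↦ -1·X^3·Y^0·Z^0.
  monomial 2·x^2·y^1 ↦ 2·X^2·Y^1·Z^0.
  monomial -2·x^2·y^0 ↦ -2·X^2·Y^0·Z^1.
  monomial -2·x^1·y^2 ↦ -2·X^1·Y^2·Z^0.
  monomial 3·x^1·y^0 ↦ 3·X^1·Y^0·Z^2.
  monomial 2·x^0·y^3 ↦ 2·X^0·Y^3·Z^0.
  monomial 1·x^0·y^2 ↦ 1·X^0·Y^2·Z^1.
  monomial 1·x^0·y^1 ↦ 1·X^0·Y^1·Z^2.
  monomial 3·x^0·y^0 ↦ 3·X^0·Y^0·Z^3.
Collecting: F(X, Y, Z) = -X**3 + 2*X**2*Y - 2*X**2*Z - 2*X*Y**2 + 3*X*Z**2 + 2*Y**3 + Y**2*Z + Y*Z**2 + 3*Z**3.


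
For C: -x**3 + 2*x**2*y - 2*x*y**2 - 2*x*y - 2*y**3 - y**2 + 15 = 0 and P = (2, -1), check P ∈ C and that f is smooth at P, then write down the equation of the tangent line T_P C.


Tangent line at P: -20*x + 8*y + 48 = 0.

Step 1: f(2, -1) = 0, so P lies on C.
Step 2: partial derivatives
  f_x(x, y) = -3*x**2 + 4*x*y - 2*y**2 - 2*y, f_y(x, y) = 2*x**2 - 4*x*y - 2*x - 6*y**2 - 2*y.
  f_x(P) = -20, f_y(P) = 8 (gradient nonzero, so P is smooth).
Step 3: tangent line at P: -20·(x − 2) + 8·(y − -1) = 0.
Expanding: -20*x + 8*y + 48 = 0.


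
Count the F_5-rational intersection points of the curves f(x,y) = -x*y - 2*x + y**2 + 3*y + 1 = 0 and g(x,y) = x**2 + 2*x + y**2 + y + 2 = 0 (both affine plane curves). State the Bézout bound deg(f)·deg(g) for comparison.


Common zeros: ∅; count = 0; Bézout bound = 4.

deg(f) = 2, deg(g) = 2, so Bézout bound = 4.
Scan x ∈ F_5. For each x, list the y ∈ F_5 with f(x, y) ≡ 0 and those with g(x, y) ≡ 0 (mod 5); the common zeros in that column are the intersection.
  x = 0: f ≡ 0 at y ∈ {1}; g ≡ 0 at y ∈ ∅; common: ∅.
  x = 1: f ≡ 0 at y ∈ ∅; g ≡ 0 at y ∈ {0, 4}; common: ∅.
  x = 2: f ≡ 0 at y ∈ ∅; g ≡ 0 at y ∈ {0, 4}; common: ∅.
  x = 3: f ≡ 0 at y ∈ {0}; g ≡ 0 at y ∈ ∅; common: ∅.
  x = 4: f ≡ 0 at y ∈ {2, 4}; g ≡ 0 at y ∈ ∅; common: ∅.
Collecting: common zeros = ∅, so the count is 0.
Comparison with the Bézout bound: 0 ≤ 4 = deg(f)·deg(g), as expected for curves with no common component (the affine F_5-count falls short of the bound because intersections may lie at infinity, over extension fields, or carry multiplicity).


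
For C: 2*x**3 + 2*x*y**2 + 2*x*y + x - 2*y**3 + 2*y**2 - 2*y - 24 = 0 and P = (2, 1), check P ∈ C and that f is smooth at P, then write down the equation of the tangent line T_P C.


Tangent line at P: 29*x + 8*y - 66 = 0.

Step 1: f(2, 1) = 0, so P lies on C.
Step 2: partial derivatives
  f_x(x, y) = 6*x**2 + 2*y**2 + 2*y + 1, f_y(x, y) = 4*x*y + 2*x - 6*y**2 + 4*y - 2.
  f_x(P) = 29, f_y(P) = 8 (gradient nonzero, so P is smooth).
Step 3: tangent line at P: 29·(x − 2) + 8·(y − 1) = 0.
Expanding: 29*x + 8*y - 66 = 0.


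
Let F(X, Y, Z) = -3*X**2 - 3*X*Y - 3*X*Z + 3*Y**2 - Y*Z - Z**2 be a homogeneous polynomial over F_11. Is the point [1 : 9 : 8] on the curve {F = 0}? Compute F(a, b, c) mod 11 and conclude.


F(1,9,8) ≡ 9 (mod 11); P is NOT on the curve.

Evaluate F(1, 9, 8) term-by-term (mod 11).
  -3*X**2 ↦ -3·1·1·1 = -3
  -3*X*Y ↦ -3·1·9·1 = -27
  -3*X*Z ↦ -3·1·1·8 = -24
  3*Y**2 ↦ 3·1·81·1 = 243
  -Y*Z ↦ -1·1·9·8 = -72
  -Z**2 ↦ -1·1·1·64 = -64
Sum: F(1, 9, 8) = (-3) + (-27) + (-24) + (243) + (-72) + (-64) = 53.
Reducing mod 11: 53 ≡ 9 (mod 11).
Since F(a, b, c) ≡ 9 ≠ 0 (mod 11), P does NOT lie on the curve.


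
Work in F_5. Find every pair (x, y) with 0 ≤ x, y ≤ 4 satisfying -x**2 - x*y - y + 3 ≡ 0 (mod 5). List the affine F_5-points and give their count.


Affine F_5-points: {(0, 3), (1, 1), (2, 3), (3, 1)}; count = 4.

For each of the 25 pairs (x, y) ∈ F_5², evaluate f(x, y) mod 5. Record the zeros.
  x = 0: [0↦3, 1↦2, 2↦1, 3↦0, 4↦4]  zeros at y ∈ {3}
  x = 1: [0↦2, 1↦0, 2↦3, 3↦1, 4↦4]  zeros at y ∈ {1}
  x = 2: [0↦4, 1↦1, 2↦3, 3↦0, 4↦2]  zeros at y ∈ {3}
  x = 3: [0↦4, 1↦0, 2↦1, 3↦2, 4↦3]  zeros at y ∈ {1}
  x = 4: [0↦2, 1↦2, 2↦2, 3↦2, 4↦2]  zeros at y ∈ ∅
Collecting zeros: affine points = {(0, 3), (1, 1), (2, 3), (3, 1)}.
Total count |C(F_5)_aff| = 4.


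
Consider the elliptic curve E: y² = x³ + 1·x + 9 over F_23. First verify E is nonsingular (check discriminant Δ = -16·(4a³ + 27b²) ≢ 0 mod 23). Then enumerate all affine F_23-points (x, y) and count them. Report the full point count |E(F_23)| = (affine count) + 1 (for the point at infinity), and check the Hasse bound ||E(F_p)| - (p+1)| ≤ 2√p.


Affine points = {(0, 3), (0, 20), (3, 4), (3, 19), (4, 10), (4, 13), (5, 1), (5, 22), (6, 1), (6, 22), (8, 0), (12, 1), (12, 22), (15, 8), (15, 15), (16, 2), (16, 21), (20, 5), (20, 18)}; affine count = 19; |E(F_23)| = 20.

Discriminant check: Δ ∝ 4a³ + 27b² = 4·1³ + 27·9² = 4·1 + 27·81 ≡ 6 (mod 23). Nonzero ⇒ E is nonsingular.
For each x ∈ F_23, compute rhs = x³ + 1·x + 9 mod 23, then count y ∈ F_23 with y² ≡ rhs.
  x = 0: rhs = 9, matching y values: 3, 20 (2 points).
  x = 1: rhs = 11, matching y values: none (0 points).
  x = 2: rhs = 19, matching y values: none (0 points).
  x = 3: rhs = 16, matching y values: 4, 19 (2 points).
  x = 4: rhs = 8, matching y values: 10, 13 (2 points).
  x = 5: rhs = 1, matching y values: 1, 22 (2 points).
  x = 6: rhs = 1, matching y values: 1, 22 (2 points).
  x = 7: rhs = 14, matching y values: none (0 points).
  x = 8: rhs = 0, matching y values: 0 (1 points).
  x = 9: rhs = 11, matching y values: none (0 points).
  x = 10: rhs = 7, matching y values: none (0 points).
  x = 11: rhs = 17, matching y values: none (0 points).
  x = 12: rhs = 1, matching y values: 1, 22 (2 points).
  x = 13: rhs = 11, matching y values: none (0 points).
  x = 14: rhs = 7, matching y values: none (0 points).
  x = 15: rhs = 18, matching y values: 8, 15 (2 points).
  x = 16: rhs = 4, matching y values: 2, 21 (2 points).
  x = 17: rhs = 17, matching y values: none (0 points).
  x = 18: rhs = 17, matching y values: none (0 points).
  x = 19: rhs = 10, matching y values: none (0 points).
  x = 20: rhs = 2, matching y values: 5, 18 (2 points).
  x = 21: rhs = 22, matching y values: none (0 points).
  x = 22: rhs = 7, matching y values: none (0 points).
Total affine count: 19.
Full point count |E(F_23)| = 19 + 1 = 20.
Hasse bound: |20 − (23+1)| = |-4| = 4 ≤ 2√23 ≈ 9.5917 ✓.
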